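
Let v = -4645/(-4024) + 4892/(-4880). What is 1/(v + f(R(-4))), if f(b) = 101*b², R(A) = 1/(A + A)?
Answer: 9818560/16986011 ≈ 0.57804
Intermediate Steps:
R(A) = 1/(2*A)
v = 186387/1227320 (v = -4645*(-1/4024) + 4892*(-1/4880) = 4645/4024 - 1223/1220 = 186387/1227320 ≈ 0.15187)
1/(v + f(R(-4))) = 1/(186387/1227320 + 101*((½)/(-4))²) = 1/(186387/1227320 + 101*((½)*(-¼))²) = 1/(186387/1227320 + 101*(-⅛)²) = 1/(186387/1227320 + 101*(1/64)) = 1/(186387/1227320 + 101/64) = 1/(16986011/9818560) = 9818560/16986011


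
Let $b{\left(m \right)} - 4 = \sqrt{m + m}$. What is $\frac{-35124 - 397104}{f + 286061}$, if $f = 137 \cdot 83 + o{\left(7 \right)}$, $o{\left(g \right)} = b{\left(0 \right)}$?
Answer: $- \frac{108057}{74359} \approx -1.4532$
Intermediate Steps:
$b{\left(m \right)} = 4 + \sqrt{2} \sqrt{m}$ ($b{\left(m \right)} = 4 + \sqrt{m + m} = 4 + \sqrt{2 m} = 4 + \sqrt{2} \sqrt{m}$)
$o{\left(g \right)} = 4$ ($o{\left(g \right)} = 4 + \sqrt{2} \sqrt{0} = 4 + \sqrt{2} \cdot 0 = 4 + 0 = 4$)
$f = 11375$ ($f = 137 \cdot 83 + 4 = 11371 + 4 = 11375$)
$\frac{-35124 - 397104}{f + 286061} = \frac{-35124 - 397104}{11375 + 286061} = - \frac{432228}{297436} = \left(-432228\right) \frac{1}{297436} = - \frac{108057}{74359}$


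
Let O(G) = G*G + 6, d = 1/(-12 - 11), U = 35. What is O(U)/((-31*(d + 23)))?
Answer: -28313/16368 ≈ -1.7298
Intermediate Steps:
d = -1/23 (d = 1/(-23) = -1/23 ≈ -0.043478)
O(G) = 6 + G**2 (O(G) = G**2 + 6 = 6 + G**2)
O(U)/((-31*(d + 23))) = (6 + 35**2)/((-31*(-1/23 + 23))) = (6 + 1225)/((-31*528/23)) = 1231/(-16368/23) = 1231*(-23/16368) = -28313/16368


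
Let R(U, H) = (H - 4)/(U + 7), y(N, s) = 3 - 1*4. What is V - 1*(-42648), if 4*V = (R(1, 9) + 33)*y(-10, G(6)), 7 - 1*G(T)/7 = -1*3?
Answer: 1364467/32 ≈ 42640.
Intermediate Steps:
G(T) = 70 (G(T) = 49 - (-7)*3 = 49 - 7*(-3) = 49 + 21 = 70)
y(N, s) = -1 (y(N, s) = 3 - 4 = -1)
R(U, H) = (-4 + H)/(7 + U)
V = -269/32 (V = (((-4 + 9)/(7 + 1) + 33)*(-1))/4 = ((5/8 + 33)*(-1))/4 = ((269/8)*(-1))/4 = (¼)*(-269/8) = -269/32 ≈ -8.4063)
V - 1*(-42648) = -269/32 - 1*(-42648) = -269/32 + 42648 = 1364467/32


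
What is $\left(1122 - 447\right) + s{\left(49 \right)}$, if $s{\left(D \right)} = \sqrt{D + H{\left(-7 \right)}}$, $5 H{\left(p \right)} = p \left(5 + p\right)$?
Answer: $675 + \frac{\sqrt{1295}}{5} \approx 682.2$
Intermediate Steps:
$H{\left(p \right)} = \frac{p \left(5 + p\right)}{5}$
$s{\left(D \right)} = \sqrt{\frac{14}{5} + D}$ ($s{\left(D \right)} = \sqrt{D + \frac{1}{5} \left(-7\right) \left(5 - 7\right)} = \sqrt{D + \frac{1}{5} \left(-7\right) \left(-2\right)} = \sqrt{D + \frac{14}{5}} = \sqrt{\frac{14}{5} + D}$)
$\left(1122 - 447\right) + s{\left(49 \right)} = \left(1122 - 447\right) + \frac{\sqrt{70 + 25 \cdot 49}}{5} = 675 + \frac{\sqrt{70 + 1225}}{5} = 675 + \frac{\sqrt{1295}}{5}$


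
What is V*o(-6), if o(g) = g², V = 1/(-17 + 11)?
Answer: -6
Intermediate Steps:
V = -⅙ (V = 1/(-6) = -⅙ ≈ -0.16667)
V*o(-6) = -⅙*(-6)² = -⅙*36 = -6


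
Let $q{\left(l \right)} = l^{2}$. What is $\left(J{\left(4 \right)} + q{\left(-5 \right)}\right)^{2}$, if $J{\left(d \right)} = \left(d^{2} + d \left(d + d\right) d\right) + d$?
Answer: $29929$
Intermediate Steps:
$J{\left(d \right)} = d + d^{2} + 2 d^{3}$ ($J{\left(d \right)} = \left(d^{2} + d 2 d d\right) + d = \left(d^{2} + 2 d^{2} d\right) + d = \left(d^{2} + 2 d^{3}\right) + d = d + d^{2} + 2 d^{3}$)
$\left(J{\left(4 \right)} + q{\left(-5 \right)}\right)^{2} = \left(4 \left(1 + 4 + 2 \cdot 4^{2}\right) + \left(-5\right)^{2}\right)^{2} = \left(4 \left(1 + 4 + 2 \cdot 16\right) + 25\right)^{2} = \left(4 \left(1 + 4 + 32\right) + 25\right)^{2} = \left(4 \cdot 37 + 25\right)^{2} = \left(148 + 25\right)^{2} = 173^{2} = 29929$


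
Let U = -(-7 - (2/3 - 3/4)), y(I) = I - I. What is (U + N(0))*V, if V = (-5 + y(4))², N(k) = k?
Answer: 2075/12 ≈ 172.92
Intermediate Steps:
y(I) = 0
U = 83/12 (U = -(-7 - (2*(⅓) - 3*¼)) = -(-7 - (⅔ - ¾)) = -(-7 - 1*(-1/12)) = -(-7 + 1/12) = -1*(-83/12) = 83/12 ≈ 6.9167)
V = 25 (V = (-5 + 0)² = (-5)² = 25)
(U + N(0))*V = (83/12 + 0)*25 = (83/12)*25 = 2075/12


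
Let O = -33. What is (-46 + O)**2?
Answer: 6241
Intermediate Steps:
(-46 + O)**2 = (-46 - 33)**2 = (-79)**2 = 6241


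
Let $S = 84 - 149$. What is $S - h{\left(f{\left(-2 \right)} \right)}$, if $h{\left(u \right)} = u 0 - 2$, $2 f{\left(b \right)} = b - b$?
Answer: $-63$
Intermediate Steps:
$f{\left(b \right)} = 0$ ($f{\left(b \right)} = \frac{b - b}{2} = \frac{1}{2} \cdot 0 = 0$)
$S = -65$
$h{\left(u \right)} = -2$ ($h{\left(u \right)} = 0 - 2 = -2$)
$S - h{\left(f{\left(-2 \right)} \right)} = -65 - -2 = -65 + 2 = -63$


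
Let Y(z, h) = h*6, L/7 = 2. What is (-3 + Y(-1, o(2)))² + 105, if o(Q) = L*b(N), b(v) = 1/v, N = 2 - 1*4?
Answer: 2130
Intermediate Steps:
L = 14 (L = 7*2 = 14)
N = -2 (N = 2 - 4 = -2)
b(v) = 1/v
o(Q) = -7 (o(Q) = 14/(-2) = 14*(-½) = -7)
Y(z, h) = 6*h
(-3 + Y(-1, o(2)))² + 105 = (-3 + 6*(-7))² + 105 = (-3 - 42)² + 105 = (-45)² + 105 = 2025 + 105 = 2130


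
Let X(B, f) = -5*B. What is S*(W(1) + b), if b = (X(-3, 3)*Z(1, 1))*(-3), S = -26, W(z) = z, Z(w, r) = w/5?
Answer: 208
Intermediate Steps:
Z(w, r) = w/5 (Z(w, r) = w*(⅕) = w/5)
b = -9 (b = ((-5*(-3))*((⅕)*1))*(-3) = (15*(⅕))*(-3) = 3*(-3) = -9)
S*(W(1) + b) = -26*(1 - 9) = -26*(-8) = 208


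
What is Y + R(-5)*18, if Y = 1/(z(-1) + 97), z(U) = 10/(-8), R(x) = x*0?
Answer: 4/383 ≈ 0.010444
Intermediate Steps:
R(x) = 0
z(U) = -5/4 (z(U) = 10*(-⅛) = -5/4)
Y = 4/383 (Y = 1/(-5/4 + 97) = 1/(383/4) = 4/383 ≈ 0.010444)
Y + R(-5)*18 = 4/383 + 0*18 = 4/383 + 0 = 4/383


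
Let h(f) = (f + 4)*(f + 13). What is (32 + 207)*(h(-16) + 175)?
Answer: 50429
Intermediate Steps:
h(f) = (4 + f)*(13 + f)
(32 + 207)*(h(-16) + 175) = (32 + 207)*((52 + (-16)² + 17*(-16)) + 175) = 239*((52 + 256 - 272) + 175) = 239*(36 + 175) = 239*211 = 50429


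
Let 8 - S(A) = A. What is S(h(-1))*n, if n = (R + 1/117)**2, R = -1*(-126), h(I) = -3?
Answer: 2390916539/13689 ≈ 1.7466e+5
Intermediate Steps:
S(A) = 8 - A
R = 126
n = 217356049/13689 (n = (126 + 1/117)**2 = (14743/117)**2 = 217356049/13689 ≈ 15878.)
S(h(-1))*n = (8 - 1*(-3))*(217356049/13689) = (8 + 3)*(217356049/13689) = 11*(217356049/13689) = 2390916539/13689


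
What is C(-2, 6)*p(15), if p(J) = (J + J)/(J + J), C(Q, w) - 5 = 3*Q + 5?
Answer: 4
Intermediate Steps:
C(Q, w) = 10 + 3*Q (C(Q, w) = 5 + (3*Q + 5) = 5 + (5 + 3*Q) = 10 + 3*Q)
p(J) = 1 (p(J) = (2*J)/((2*J)) = (2*J)*(1/(2*J)) = 1)
C(-2, 6)*p(15) = (10 + 3*(-2))*1 = (10 - 6)*1 = 4*1 = 4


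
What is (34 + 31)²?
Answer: 4225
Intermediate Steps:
(34 + 31)² = 65² = 4225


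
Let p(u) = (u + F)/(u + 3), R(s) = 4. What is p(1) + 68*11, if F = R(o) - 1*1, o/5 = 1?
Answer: 749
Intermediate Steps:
o = 5 (o = 5*1 = 5)
F = 3 (F = 4 - 1*1 = 4 - 1 = 3)
p(u) = 1 (p(u) = (u + 3)/(u + 3) = (3 + u)/(3 + u) = 1)
p(1) + 68*11 = 1 + 68*11 = 1 + 748 = 749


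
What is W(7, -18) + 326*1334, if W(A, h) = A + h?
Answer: 434873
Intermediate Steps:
W(7, -18) + 326*1334 = (7 - 18) + 326*1334 = -11 + 434884 = 434873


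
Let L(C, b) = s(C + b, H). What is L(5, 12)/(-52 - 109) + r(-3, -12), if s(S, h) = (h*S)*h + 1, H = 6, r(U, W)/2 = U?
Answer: -1579/161 ≈ -9.8074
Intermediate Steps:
r(U, W) = 2*U
s(S, h) = 1 + S*h² (s(S, h) = (S*h)*h + 1 = S*h² + 1 = 1 + S*h²)
L(C, b) = 1 + 36*C + 36*b (L(C, b) = 1 + (C + b)*6² = 1 + (C + b)*36 = 1 + (36*C + 36*b) = 1 + 36*C + 36*b)
L(5, 12)/(-52 - 109) + r(-3, -12) = (1 + 36*5 + 36*12)/(-52 - 109) + 2*(-3) = (1 + 180 + 432)/(-161) - 6 = -1/161*613 - 6 = -613/161 - 6 = -1579/161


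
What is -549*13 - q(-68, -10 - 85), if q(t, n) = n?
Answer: -7042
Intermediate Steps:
-549*13 - q(-68, -10 - 85) = -549*13 - (-10 - 85) = -7137 - 1*(-95) = -7137 + 95 = -7042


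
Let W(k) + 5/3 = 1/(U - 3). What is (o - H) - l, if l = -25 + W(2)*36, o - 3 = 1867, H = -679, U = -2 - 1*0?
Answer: 13206/5 ≈ 2641.2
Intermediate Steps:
U = -2 (U = -2 + 0 = -2)
W(k) = -28/15 (W(k) = -5/3 + 1/(-2 - 3) = -5/3 + 1/(-5) = -5/3 - ⅕ = -28/15)
o = 1870 (o = 3 + 1867 = 1870)
l = -461/5 (l = -25 - 28/15*36 = -25 - 336/5 = -461/5 ≈ -92.200)
(o - H) - l = (1870 - 1*(-679)) - 1*(-461/5) = (1870 + 679) + 461/5 = 2549 + 461/5 = 13206/5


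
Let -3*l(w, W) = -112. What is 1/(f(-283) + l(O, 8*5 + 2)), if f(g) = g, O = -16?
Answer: -3/737 ≈ -0.0040706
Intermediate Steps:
l(w, W) = 112/3 (l(w, W) = -⅓*(-112) = 112/3)
1/(f(-283) + l(O, 8*5 + 2)) = 1/(-283 + 112/3) = 1/(-737/3) = -3/737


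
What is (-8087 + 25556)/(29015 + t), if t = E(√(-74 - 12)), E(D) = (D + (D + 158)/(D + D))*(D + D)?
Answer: 506618469/841058087 - 17469*I*√86/841058087 ≈ 0.60236 - 0.00019262*I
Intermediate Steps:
E(D) = 2*D*(D + (158 + D)/(2*D)) (E(D) = (D + (158 + D)/((2*D)))*(2*D) = (D + (158 + D)*(1/(2*D)))*(2*D) = (D + (158 + D)/(2*D))*(2*D) = 2*D*(D + (158 + D)/(2*D)))
t = -14 + I*√86 (t = 158 + √(-74 - 12) + 2*(√(-74 - 12))² = 158 + √(-86) + 2*(√(-86))² = 158 + I*√86 + 2*(I*√86)² = 158 + I*√86 + 2*(-86) = 158 + I*√86 - 172 = -14 + I*√86 ≈ -14.0 + 9.2736*I)
(-8087 + 25556)/(29015 + t) = (-8087 + 25556)/(29015 + (-14 + I*√86)) = 17469/(29001 + I*√86)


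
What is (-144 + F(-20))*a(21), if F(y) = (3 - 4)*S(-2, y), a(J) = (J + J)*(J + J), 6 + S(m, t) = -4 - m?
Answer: -239904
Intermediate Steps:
S(m, t) = -10 - m (S(m, t) = -6 + (-4 - m) = -10 - m)
a(J) = 4*J² (a(J) = (2*J)*(2*J) = 4*J²)
F(y) = 8 (F(y) = (3 - 4)*(-10 - 1*(-2)) = -(-10 + 2) = -1*(-8) = 8)
(-144 + F(-20))*a(21) = (-144 + 8)*(4*21²) = -544*441 = -136*1764 = -239904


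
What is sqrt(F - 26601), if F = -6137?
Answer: I*sqrt(32738) ≈ 180.94*I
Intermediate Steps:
sqrt(F - 26601) = sqrt(-6137 - 26601) = sqrt(-32738) = I*sqrt(32738)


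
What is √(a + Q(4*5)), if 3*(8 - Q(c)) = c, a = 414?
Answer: √3738/3 ≈ 20.380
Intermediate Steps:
Q(c) = 8 - c/3
√(a + Q(4*5)) = √(414 + (8 - 4*5/3)) = √(414 + (8 - ⅓*20)) = √(414 + (8 - 20/3)) = √(414 + 4/3) = √(1246/3) = √3738/3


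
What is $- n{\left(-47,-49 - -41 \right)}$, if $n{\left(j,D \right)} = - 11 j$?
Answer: $-517$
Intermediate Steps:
$- n{\left(-47,-49 - -41 \right)} = - \left(-11\right) \left(-47\right) = \left(-1\right) 517 = -517$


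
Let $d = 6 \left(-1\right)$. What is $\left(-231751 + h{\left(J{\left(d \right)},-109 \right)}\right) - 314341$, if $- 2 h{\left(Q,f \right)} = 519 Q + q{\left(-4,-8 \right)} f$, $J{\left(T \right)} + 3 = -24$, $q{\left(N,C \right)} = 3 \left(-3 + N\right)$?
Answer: $-540230$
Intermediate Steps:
$d = -6$
$q{\left(N,C \right)} = -9 + 3 N$
$J{\left(T \right)} = -27$ ($J{\left(T \right)} = -3 - 24 = -27$)
$h{\left(Q,f \right)} = - \frac{519 Q}{2} + \frac{21 f}{2}$ ($h{\left(Q,f \right)} = - \frac{519 Q + \left(-9 + 3 \left(-4\right)\right) f}{2} = - \frac{519 Q + \left(-9 - 12\right) f}{2} = - \frac{519 Q - 21 f}{2} = - \frac{- 21 f + 519 Q}{2} = - \frac{519 Q}{2} + \frac{21 f}{2}$)
$\left(-231751 + h{\left(J{\left(d \right)},-109 \right)}\right) - 314341 = \left(-231751 + \left(\left(- \frac{519}{2}\right) \left(-27\right) + \frac{21}{2} \left(-109\right)\right)\right) - 314341 = \left(-231751 + \left(\frac{14013}{2} - \frac{2289}{2}\right)\right) - 314341 = \left(-231751 + 5862\right) - 314341 = -225889 - 314341 = -540230$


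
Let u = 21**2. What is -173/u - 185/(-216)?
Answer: 4913/10584 ≈ 0.46419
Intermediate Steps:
u = 441
-173/u - 185/(-216) = -173/441 - 185/(-216) = -173*1/441 - 185*(-1/216) = -173/441 + 185/216 = 4913/10584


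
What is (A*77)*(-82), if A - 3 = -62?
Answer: 372526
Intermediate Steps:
A = -59 (A = 3 - 62 = -59)
(A*77)*(-82) = -59*77*(-82) = -4543*(-82) = 372526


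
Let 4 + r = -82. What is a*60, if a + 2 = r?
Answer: -5280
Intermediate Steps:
r = -86 (r = -4 - 82 = -86)
a = -88 (a = -2 - 86 = -88)
a*60 = -88*60 = -5280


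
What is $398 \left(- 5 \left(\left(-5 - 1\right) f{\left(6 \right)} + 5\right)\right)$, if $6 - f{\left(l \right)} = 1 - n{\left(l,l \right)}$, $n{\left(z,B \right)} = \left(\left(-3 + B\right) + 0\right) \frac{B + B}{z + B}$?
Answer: $85570$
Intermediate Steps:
$n{\left(z,B \right)} = \frac{2 B \left(-3 + B\right)}{B + z}$ ($n{\left(z,B \right)} = \left(-3 + B\right) \frac{2 B}{B + z} = \frac{2 B \left(-3 + B\right)}{B + z}$)
$f{\left(l \right)} = 2 + l$ ($f{\left(l \right)} = 6 - \left(1 - \frac{2 l \left(-3 + l\right)}{l + l}\right) = 6 - \left(1 - \frac{2 l \left(-3 + l\right)}{2 l}\right) = 6 - \left(1 - 2 l \frac{1}{2 l} \left(-3 + l\right)\right) = 6 - \left(1 - \left(-3 + l\right)\right) = 6 - \left(4 - l\right) = 6 + \left(-4 + l\right) = 2 + l$)
$398 \left(- 5 \left(\left(-5 - 1\right) f{\left(6 \right)} + 5\right)\right) = 398 \left(- 5 \left(\left(-5 - 1\right) \left(2 + 6\right) + 5\right)\right) = 398 \left(- 5 \left(\left(-6\right) 8 + 5\right)\right) = 398 \left(- 5 \left(-48 + 5\right)\right) = 398 \left(\left(-5\right) \left(-43\right)\right) = 398 \cdot 215 = 85570$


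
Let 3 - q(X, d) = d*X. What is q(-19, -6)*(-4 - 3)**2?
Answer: -5439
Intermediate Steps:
q(X, d) = 3 - X*d (q(X, d) = 3 - d*X = 3 - X*d)
q(-19, -6)*(-4 - 3)**2 = (3 - 1*(-19)*(-6))*(-4 - 3)**2 = (3 - 114)*(-7)**2 = -111*49 = -5439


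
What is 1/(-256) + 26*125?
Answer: 831999/256 ≈ 3250.0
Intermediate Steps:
1/(-256) + 26*125 = -1/256 + 3250 = 831999/256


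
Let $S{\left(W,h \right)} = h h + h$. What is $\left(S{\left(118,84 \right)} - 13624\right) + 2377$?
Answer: $-4107$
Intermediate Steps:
$S{\left(W,h \right)} = h + h^{2}$ ($S{\left(W,h \right)} = h^{2} + h = h + h^{2}$)
$\left(S{\left(118,84 \right)} - 13624\right) + 2377 = \left(84 \left(1 + 84\right) - 13624\right) + 2377 = \left(84 \cdot 85 - 13624\right) + 2377 = \left(7140 - 13624\right) + 2377 = -6484 + 2377 = -4107$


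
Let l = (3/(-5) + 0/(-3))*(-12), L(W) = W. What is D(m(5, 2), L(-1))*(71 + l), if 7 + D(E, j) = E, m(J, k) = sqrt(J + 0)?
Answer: -2737/5 + 391*sqrt(5)/5 ≈ -372.54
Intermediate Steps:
m(J, k) = sqrt(J)
D(E, j) = -7 + E
l = 36/5 (l = (3*(-1/5) + 0*(-1/3))*(-12) = (-3/5 + 0)*(-12) = -3/5*(-12) = 36/5 ≈ 7.2000)
D(m(5, 2), L(-1))*(71 + l) = (-7 + sqrt(5))*(71 + 36/5) = (-7 + sqrt(5))*(391/5) = -2737/5 + 391*sqrt(5)/5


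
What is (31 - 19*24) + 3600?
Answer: 3175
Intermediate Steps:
(31 - 19*24) + 3600 = (31 - 456) + 3600 = -425 + 3600 = 3175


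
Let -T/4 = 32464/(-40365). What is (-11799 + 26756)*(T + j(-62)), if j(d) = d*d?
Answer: 2322716144612/40365 ≈ 5.7543e+7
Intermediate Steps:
T = 129856/40365 (T = -129856/(-40365) = -129856*(-1)/40365 = -4*(-32464/40365) = 129856/40365 ≈ 3.2170)
j(d) = d²
(-11799 + 26756)*(T + j(-62)) = (-11799 + 26756)*(129856/40365 + (-62)²) = 14957*(129856/40365 + 3844) = 14957*(155292916/40365) = 2322716144612/40365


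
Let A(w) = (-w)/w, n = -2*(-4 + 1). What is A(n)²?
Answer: 1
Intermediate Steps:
n = 6 (n = -2*(-3) = 6)
A(w) = -1
A(n)² = (-1)² = 1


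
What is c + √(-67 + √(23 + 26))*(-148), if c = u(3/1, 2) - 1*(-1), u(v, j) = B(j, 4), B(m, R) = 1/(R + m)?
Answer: 7/6 - 296*I*√15 ≈ 1.1667 - 1146.4*I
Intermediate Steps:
u(v, j) = 1/(4 + j)
c = 7/6 (c = 1/(4 + 2) - 1*(-1) = 1/6 + 1 = ⅙ + 1 = 7/6 ≈ 1.1667)
c + √(-67 + √(23 + 26))*(-148) = 7/6 + √(-67 + √(23 + 26))*(-148) = 7/6 + √(-67 + √49)*(-148) = 7/6 + √(-67 + 7)*(-148) = 7/6 + √(-60)*(-148) = 7/6 + (2*I*√15)*(-148) = 7/6 - 296*I*√15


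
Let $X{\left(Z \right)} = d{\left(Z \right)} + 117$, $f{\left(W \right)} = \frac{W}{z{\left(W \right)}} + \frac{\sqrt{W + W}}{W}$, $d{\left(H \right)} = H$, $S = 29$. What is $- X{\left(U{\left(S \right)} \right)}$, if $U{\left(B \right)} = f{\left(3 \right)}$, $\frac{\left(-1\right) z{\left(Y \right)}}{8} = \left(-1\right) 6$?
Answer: $- \frac{1873}{16} - \frac{\sqrt{6}}{3} \approx -117.88$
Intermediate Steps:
$z{\left(Y \right)} = 48$ ($z{\left(Y \right)} = - 8 \left(\left(-1\right) 6\right) = \left(-8\right) \left(-6\right) = 48$)
$f{\left(W \right)} = \frac{W}{48} + \frac{\sqrt{2}}{\sqrt{W}}$ ($f{\left(W \right)} = \frac{W}{48} + \frac{\sqrt{W + W}}{W} = W \frac{1}{48} + \frac{\sqrt{2 W}}{W} = \frac{W}{48} + \frac{\sqrt{2} \sqrt{W}}{W} = \frac{W}{48} + \frac{\sqrt{2}}{\sqrt{W}}$)
$U{\left(B \right)} = \frac{1}{16} + \frac{\sqrt{6}}{3}$ ($U{\left(B \right)} = \frac{1}{48} \cdot 3 + \frac{\sqrt{2}}{\sqrt{3}} = \frac{1}{16} + \sqrt{2} \frac{\sqrt{3}}{3} = \frac{1}{16} + \frac{\sqrt{6}}{3}$)
$X{\left(Z \right)} = 117 + Z$ ($X{\left(Z \right)} = Z + 117 = 117 + Z$)
$- X{\left(U{\left(S \right)} \right)} = - (117 + \left(\frac{1}{16} + \frac{\sqrt{6}}{3}\right)) = - (\frac{1873}{16} + \frac{\sqrt{6}}{3}) = - \frac{1873}{16} - \frac{\sqrt{6}}{3}$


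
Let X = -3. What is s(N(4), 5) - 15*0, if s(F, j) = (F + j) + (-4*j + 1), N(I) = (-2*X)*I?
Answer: 10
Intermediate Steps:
N(I) = 6*I (N(I) = (-2*(-3))*I = 6*I)
s(F, j) = 1 + F - 3*j (s(F, j) = (F + j) + (1 - 4*j) = 1 + F - 3*j)
s(N(4), 5) - 15*0 = (1 + 6*4 - 3*5) - 15*0 = (1 + 24 - 15) + 0 = 10 + 0 = 10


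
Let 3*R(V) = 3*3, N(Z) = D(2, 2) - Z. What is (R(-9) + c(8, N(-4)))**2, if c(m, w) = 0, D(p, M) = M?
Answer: 9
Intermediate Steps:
N(Z) = 2 - Z
R(V) = 3 (R(V) = (3*3)/3 = (1/3)*9 = 3)
(R(-9) + c(8, N(-4)))**2 = (3 + 0)**2 = 3**2 = 9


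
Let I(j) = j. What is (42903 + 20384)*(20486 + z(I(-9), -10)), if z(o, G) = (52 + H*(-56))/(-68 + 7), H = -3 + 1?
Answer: 79075967334/61 ≈ 1.2963e+9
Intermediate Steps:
H = -2
z(o, G) = -164/61 (z(o, G) = (52 - 2*(-56))/(-68 + 7) = (52 + 112)/(-61) = 164*(-1/61) = -164/61)
(42903 + 20384)*(20486 + z(I(-9), -10)) = (42903 + 20384)*(20486 - 164/61) = 63287*(1249482/61) = 79075967334/61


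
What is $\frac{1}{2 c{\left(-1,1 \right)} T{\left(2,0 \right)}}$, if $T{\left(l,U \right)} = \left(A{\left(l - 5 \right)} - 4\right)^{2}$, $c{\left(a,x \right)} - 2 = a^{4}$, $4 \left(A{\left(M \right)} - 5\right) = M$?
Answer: $\frac{8}{3} \approx 2.6667$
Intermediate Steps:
$A{\left(M \right)} = 5 + \frac{M}{4}$
$c{\left(a,x \right)} = 2 + a^{4}$
$T{\left(l,U \right)} = \left(- \frac{1}{4} + \frac{l}{4}\right)^{2}$ ($T{\left(l,U \right)} = \left(\left(5 + \frac{l - 5}{4}\right) - 4\right)^{2} = \left(\left(5 + \frac{-5 + l}{4}\right) - 4\right)^{2} = \left(\left(5 + \left(- \frac{5}{4} + \frac{l}{4}\right)\right) - 4\right)^{2} = \left(\left(\frac{15}{4} + \frac{l}{4}\right) - 4\right)^{2} = \left(- \frac{1}{4} + \frac{l}{4}\right)^{2}$)
$\frac{1}{2 c{\left(-1,1 \right)} T{\left(2,0 \right)}} = \frac{1}{2 \left(2 + \left(-1\right)^{4}\right) \frac{\left(-1 + 2\right)^{2}}{16}} = \frac{1}{2 \left(2 + 1\right) \frac{1^{2}}{16}} = \frac{1}{2 \cdot 3 \cdot \frac{1}{16} \cdot 1} = \frac{1}{6 \cdot \frac{1}{16}} = \frac{1}{\frac{3}{8}} = \frac{8}{3}$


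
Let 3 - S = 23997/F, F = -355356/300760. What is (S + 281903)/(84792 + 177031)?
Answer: 8949527188/7753364499 ≈ 1.1543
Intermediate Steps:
F = -88839/75190 (F = -355356*1/300760 = -88839/75190 ≈ -1.1815)
S = 601533649/29613 (S = 3 - 23997/(-88839/75190) = 3 - 23997*(-75190)/88839 = 3 - 1*(-601444810/29613) = 3 + 601444810/29613 = 601533649/29613 ≈ 20313.)
(S + 281903)/(84792 + 177031) = (601533649/29613 + 281903)/(84792 + 177031) = (8949527188/29613)/261823 = (8949527188/29613)*(1/261823) = 8949527188/7753364499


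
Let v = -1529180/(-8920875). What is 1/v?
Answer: 1784175/305836 ≈ 5.8338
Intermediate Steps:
v = 305836/1784175 (v = -1529180*(-1/8920875) = 305836/1784175 ≈ 0.17142)
1/v = 1/(305836/1784175) = 1784175/305836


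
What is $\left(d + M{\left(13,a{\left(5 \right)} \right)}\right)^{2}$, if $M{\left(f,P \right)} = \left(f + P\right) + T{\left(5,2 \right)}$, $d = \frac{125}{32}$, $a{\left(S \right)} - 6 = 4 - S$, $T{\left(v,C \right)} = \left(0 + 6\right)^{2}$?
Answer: $\frac{3433609}{1024} \approx 3353.1$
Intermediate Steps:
$T{\left(v,C \right)} = 36$ ($T{\left(v,C \right)} = 6^{2} = 36$)
$a{\left(S \right)} = 10 - S$ ($a{\left(S \right)} = 6 - \left(-4 + S\right) = 10 - S$)
$d = \frac{125}{32}$ ($d = 125 \cdot \frac{1}{32} = \frac{125}{32} \approx 3.9063$)
$M{\left(f,P \right)} = 36 + P + f$ ($M{\left(f,P \right)} = \left(f + P\right) + 36 = \left(P + f\right) + 36 = 36 + P + f$)
$\left(d + M{\left(13,a{\left(5 \right)} \right)}\right)^{2} = \left(\frac{125}{32} + \left(36 + \left(10 - 5\right) + 13\right)\right)^{2} = \left(\frac{125}{32} + \left(36 + 5 + 13\right)\right)^{2} = \left(\frac{125}{32} + 54\right)^{2} = \left(\frac{1853}{32}\right)^{2} = \frac{3433609}{1024}$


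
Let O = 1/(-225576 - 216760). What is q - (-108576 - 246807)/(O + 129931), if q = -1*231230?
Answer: -1476595701566418/6385906535 ≈ -2.3123e+5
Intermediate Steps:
O = -1/442336 (O = 1/(-442336) = -1/442336 ≈ -2.2607e-6)
q = -231230
q - (-108576 - 246807)/(O + 129931) = -231230 - (-108576 - 246807)/(-1/442336 + 129931) = -231230 - (-355383)/57473158815/442336 = -231230 - (-355383)*442336/57473158815 = -231230 - 1*(-17466521632/6385906535) = -231230 + 17466521632/6385906535 = -1476595701566418/6385906535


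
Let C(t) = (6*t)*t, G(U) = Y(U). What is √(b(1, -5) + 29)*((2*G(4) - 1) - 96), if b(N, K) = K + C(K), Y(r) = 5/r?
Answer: -189*√174/2 ≈ -1246.5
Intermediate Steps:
G(U) = 5/U
C(t) = 6*t²
b(N, K) = K + 6*K²
√(b(1, -5) + 29)*((2*G(4) - 1) - 96) = √(-5*(1 + 6*(-5)) + 29)*((2*(5/4) - 1) - 96) = √(-5*(1 - 30) + 29)*((2*(5*(¼)) - 1) - 96) = √(-5*(-29) + 29)*((2*(5/4) - 1) - 96) = √(145 + 29)*((5/2 - 1) - 96) = √174*(3/2 - 96) = √174*(-189/2) = -189*√174/2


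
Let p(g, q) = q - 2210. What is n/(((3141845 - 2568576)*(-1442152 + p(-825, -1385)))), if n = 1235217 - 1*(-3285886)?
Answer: -4521103/828801936943 ≈ -5.4550e-6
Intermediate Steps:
p(g, q) = -2210 + q
n = 4521103 (n = 1235217 + 3285886 = 4521103)
n/(((3141845 - 2568576)*(-1442152 + p(-825, -1385)))) = 4521103/(((3141845 - 2568576)*(-1442152 + (-2210 - 1385)))) = 4521103/((573269*(-1442152 - 3595))) = 4521103/((573269*(-1445747))) = 4521103/(-828801936943) = 4521103*(-1/828801936943) = -4521103/828801936943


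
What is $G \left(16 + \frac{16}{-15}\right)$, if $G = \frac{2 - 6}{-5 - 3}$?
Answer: $\frac{112}{15} \approx 7.4667$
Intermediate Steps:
$G = \frac{1}{2}$ ($G = - \frac{4}{-8} = \left(-4\right) \left(- \frac{1}{8}\right) = \frac{1}{2} \approx 0.5$)
$G \left(16 + \frac{16}{-15}\right) = \frac{16 + \frac{16}{-15}}{2} = \frac{16 + 16 \left(- \frac{1}{15}\right)}{2} = \frac{16 - \frac{16}{15}}{2} = \frac{1}{2} \cdot \frac{224}{15} = \frac{112}{15}$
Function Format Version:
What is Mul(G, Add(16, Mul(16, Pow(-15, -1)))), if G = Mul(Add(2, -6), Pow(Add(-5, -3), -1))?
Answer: Rational(112, 15) ≈ 7.4667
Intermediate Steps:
G = Rational(1, 2) (G = Mul(-4, Pow(-8, -1)) = Mul(-4, Rational(-1, 8)) = Rational(1, 2) ≈ 0.50000)
Mul(G, Add(16, Mul(16, Pow(-15, -1)))) = Mul(Rational(1, 2), Add(16, Mul(16, Pow(-15, -1)))) = Mul(Rational(1, 2), Add(16, Mul(16, Rational(-1, 15)))) = Mul(Rational(1, 2), Add(16, Rational(-16, 15))) = Mul(Rational(1, 2), Rational(224, 15)) = Rational(112, 15)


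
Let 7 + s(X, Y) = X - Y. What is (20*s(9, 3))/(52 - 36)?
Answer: -5/4 ≈ -1.2500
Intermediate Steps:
s(X, Y) = -7 + X - Y (s(X, Y) = -7 + (X - Y) = -7 + X - Y)
(20*s(9, 3))/(52 - 36) = (20*(-7 + 9 - 1*3))/(52 - 36) = (20*(-7 + 9 - 3))/16 = (20*(-1))*(1/16) = -20*1/16 = -5/4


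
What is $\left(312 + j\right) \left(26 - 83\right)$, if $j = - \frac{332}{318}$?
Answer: $- \frac{939398}{53} \approx -17725.0$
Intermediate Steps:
$j = - \frac{166}{159}$ ($j = \left(-332\right) \frac{1}{318} = - \frac{166}{159} \approx -1.044$)
$\left(312 + j\right) \left(26 - 83\right) = \left(312 - \frac{166}{159}\right) \left(26 - 83\right) = \frac{49442}{159} \left(-57\right) = - \frac{939398}{53}$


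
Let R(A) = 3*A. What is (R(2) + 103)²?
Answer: 11881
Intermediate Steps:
(R(2) + 103)² = (3*2 + 103)² = (6 + 103)² = 109² = 11881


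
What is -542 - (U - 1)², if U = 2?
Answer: -543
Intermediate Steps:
-542 - (U - 1)² = -542 - (2 - 1)² = -542 - 1*1² = -542 - 1*1 = -542 - 1 = -543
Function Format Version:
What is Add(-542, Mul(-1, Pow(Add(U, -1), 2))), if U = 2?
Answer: -543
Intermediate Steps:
Add(-542, Mul(-1, Pow(Add(U, -1), 2))) = Add(-542, Mul(-1, Pow(Add(2, -1), 2))) = Add(-542, Mul(-1, Pow(1, 2))) = Add(-542, Mul(-1, 1)) = Add(-542, -1) = -543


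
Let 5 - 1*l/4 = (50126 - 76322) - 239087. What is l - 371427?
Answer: 689725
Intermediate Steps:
l = 1061152 (l = 20 - 4*((50126 - 76322) - 239087) = 20 - 4*(-26196 - 239087) = 20 - 4*(-265283) = 20 + 1061132 = 1061152)
l - 371427 = 1061152 - 371427 = 689725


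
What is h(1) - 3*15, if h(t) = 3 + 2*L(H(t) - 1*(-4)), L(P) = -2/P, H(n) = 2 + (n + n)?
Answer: -85/2 ≈ -42.500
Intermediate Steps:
H(n) = 2 + 2*n
h(t) = 3 - 4/(6 + 2*t) (h(t) = 3 + 2*(-2/((2 + 2*t) - 1*(-4))) = 3 + 2*(-2/((2 + 2*t) + 4)) = 3 + 2*(-2/(6 + 2*t)) = 3 - 4/(6 + 2*t))
h(1) - 3*15 = (7 + 3*1)/(3 + 1) - 3*15 = (7 + 3)/4 - 45 = (¼)*10 - 45 = 5/2 - 45 = -85/2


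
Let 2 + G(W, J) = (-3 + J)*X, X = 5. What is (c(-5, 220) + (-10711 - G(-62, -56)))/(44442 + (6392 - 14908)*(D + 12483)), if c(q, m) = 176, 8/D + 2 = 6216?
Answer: 15904733/165076148083 ≈ 9.6348e-5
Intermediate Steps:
D = 4/3107 (D = 8/(-2 + 6216) = 8/6214 = 8*(1/6214) = 4/3107 ≈ 0.0012874)
G(W, J) = -17 + 5*J (G(W, J) = -2 + (-3 + J)*5 = -2 + (-15 + 5*J) = -17 + 5*J)
(c(-5, 220) + (-10711 - G(-62, -56)))/(44442 + (6392 - 14908)*(D + 12483)) = (176 + (-10711 - (-17 + 5*(-56))))/(44442 + (6392 - 14908)*(4/3107 + 12483)) = (176 + (-10711 - (-17 - 280)))/(44442 - 8516*38784685/3107) = (176 + (-10711 - 1*(-297)))/(44442 - 330290377460/3107) = (176 + (-10711 + 297))/(-330152296166/3107) = (176 - 10414)*(-3107/330152296166) = -10238*(-3107/330152296166) = 15904733/165076148083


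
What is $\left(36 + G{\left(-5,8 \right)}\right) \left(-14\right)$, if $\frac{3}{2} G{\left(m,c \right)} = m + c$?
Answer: $-532$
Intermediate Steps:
$G{\left(m,c \right)} = \frac{2 c}{3} + \frac{2 m}{3}$ ($G{\left(m,c \right)} = \frac{2 \left(m + c\right)}{3} = \frac{2 \left(c + m\right)}{3} = \frac{2 c}{3} + \frac{2 m}{3}$)
$\left(36 + G{\left(-5,8 \right)}\right) \left(-14\right) = \left(36 + \left(\frac{2}{3} \cdot 8 + \frac{2}{3} \left(-5\right)\right)\right) \left(-14\right) = \left(36 + \left(\frac{16}{3} - \frac{10}{3}\right)\right) \left(-14\right) = \left(36 + 2\right) \left(-14\right) = 38 \left(-14\right) = -532$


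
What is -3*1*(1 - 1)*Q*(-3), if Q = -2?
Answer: 0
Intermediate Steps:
-3*1*(1 - 1)*Q*(-3) = -3*1*(1 - 1)*(-2)*(-3) = -3*1*0*(-2)*(-3) = -0*(-2)*(-3) = -3*0*(-3) = 0*(-3) = 0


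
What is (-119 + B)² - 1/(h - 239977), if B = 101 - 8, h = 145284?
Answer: 64012469/94693 ≈ 676.00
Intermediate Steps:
B = 93
(-119 + B)² - 1/(h - 239977) = (-119 + 93)² - 1/(145284 - 239977) = (-26)² - 1/(-94693) = 676 - 1*(-1/94693) = 676 + 1/94693 = 64012469/94693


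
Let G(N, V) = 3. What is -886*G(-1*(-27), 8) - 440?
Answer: -3098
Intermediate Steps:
-886*G(-1*(-27), 8) - 440 = -886*3 - 440 = -2658 - 440 = -3098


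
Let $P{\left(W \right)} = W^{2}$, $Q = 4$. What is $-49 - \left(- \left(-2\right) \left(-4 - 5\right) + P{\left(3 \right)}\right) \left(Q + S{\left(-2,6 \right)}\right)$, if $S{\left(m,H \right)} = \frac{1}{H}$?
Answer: $- \frac{23}{2} \approx -11.5$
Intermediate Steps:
$-49 - \left(- \left(-2\right) \left(-4 - 5\right) + P{\left(3 \right)}\right) \left(Q + S{\left(-2,6 \right)}\right) = -49 - \left(- \left(-2\right) \left(-4 - 5\right) + 3^{2}\right) \left(4 + \frac{1}{6}\right) = -49 - \left(- \left(-2\right) \left(-9\right) + 9\right) \left(4 + \frac{1}{6}\right) = -49 - \left(\left(-1\right) 18 + 9\right) \frac{25}{6} = -49 - \left(-18 + 9\right) \frac{25}{6} = -49 - \left(-9\right) \frac{25}{6} = -49 - - \frac{75}{2} = -49 + \frac{75}{2} = - \frac{23}{2}$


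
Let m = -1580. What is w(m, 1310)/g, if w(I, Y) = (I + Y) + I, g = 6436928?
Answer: -925/3218464 ≈ -0.00028740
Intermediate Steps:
w(I, Y) = Y + 2*I
w(m, 1310)/g = (1310 + 2*(-1580))/6436928 = (1310 - 3160)*(1/6436928) = -1850*1/6436928 = -925/3218464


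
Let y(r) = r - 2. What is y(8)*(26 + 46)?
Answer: 432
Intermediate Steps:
y(r) = -2 + r
y(8)*(26 + 46) = (-2 + 8)*(26 + 46) = 6*72 = 432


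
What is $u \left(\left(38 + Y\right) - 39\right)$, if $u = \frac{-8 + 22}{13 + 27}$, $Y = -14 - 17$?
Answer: $- \frac{56}{5} \approx -11.2$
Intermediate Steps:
$Y = -31$
$u = \frac{7}{20}$ ($u = \frac{14}{40} = 14 \cdot \frac{1}{40} = \frac{7}{20} \approx 0.35$)
$u \left(\left(38 + Y\right) - 39\right) = \frac{7 \left(\left(38 - 31\right) - 39\right)}{20} = \frac{7 \left(7 - 39\right)}{20} = \frac{7}{20} \left(-32\right) = - \frac{56}{5}$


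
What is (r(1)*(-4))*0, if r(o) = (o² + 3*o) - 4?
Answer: 0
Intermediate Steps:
r(o) = -4 + o² + 3*o
(r(1)*(-4))*0 = ((-4 + 1² + 3*1)*(-4))*0 = ((-4 + 1 + 3)*(-4))*0 = (0*(-4))*0 = 0*0 = 0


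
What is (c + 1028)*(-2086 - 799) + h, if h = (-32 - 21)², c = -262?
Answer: -2207101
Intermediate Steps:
h = 2809 (h = (-53)² = 2809)
(c + 1028)*(-2086 - 799) + h = (-262 + 1028)*(-2086 - 799) + 2809 = 766*(-2885) + 2809 = -2209910 + 2809 = -2207101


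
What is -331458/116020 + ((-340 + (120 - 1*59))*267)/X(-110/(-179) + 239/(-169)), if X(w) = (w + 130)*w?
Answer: 145884708548472667/203140380211870 ≈ 718.15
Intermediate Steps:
X(w) = w*(130 + w) (X(w) = (130 + w)*w = w*(130 + w))
-331458/116020 + ((-340 + (120 - 1*59))*267)/X(-110/(-179) + 239/(-169)) = -331458/116020 + ((-340 + (120 - 1*59))*267)/(((-110/(-179) + 239/(-169))*(130 + (-110/(-179) + 239/(-169))))) = -331458*1/116020 + ((-340 + (120 - 59))*267)/(((-110*(-1/179) + 239*(-1/169))*(130 + (-110*(-1/179) + 239*(-1/169))))) = -165729/58010 + ((-340 + 61)*267)/(((110/179 - 239/169)*(130 + (110/179 - 239/169)))) = -165729/58010 + (-279*267)/((-24191*(130 - 24191/30251)/30251)) = -165729/58010 - 74493/((-24191/30251*3908439/30251)) = -165729/58010 - 74493/(-94549047849/915123001) = -165729/58010 - 74493*(-915123001/94549047849) = -165729/58010 + 2524824359759/3501816587 = 145884708548472667/203140380211870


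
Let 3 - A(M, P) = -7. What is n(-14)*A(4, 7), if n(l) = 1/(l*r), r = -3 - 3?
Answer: 5/42 ≈ 0.11905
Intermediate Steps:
A(M, P) = 10 (A(M, P) = 3 - 1*(-7) = 3 + 7 = 10)
r = -6
n(l) = -1/(6*l) (n(l) = 1/(l*(-6)) = -⅙/l = -1/(6*l))
n(-14)*A(4, 7) = -⅙/(-14)*10 = -⅙*(-1/14)*10 = (1/84)*10 = 5/42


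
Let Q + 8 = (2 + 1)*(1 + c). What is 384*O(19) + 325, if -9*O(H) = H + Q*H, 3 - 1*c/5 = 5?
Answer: 83663/3 ≈ 27888.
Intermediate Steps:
c = -10 (c = 15 - 5*5 = 15 - 25 = -10)
Q = -35 (Q = -8 + (2 + 1)*(1 - 10) = -8 + 3*(-9) = -8 - 27 = -35)
O(H) = 34*H/9 (O(H) = -(H - 35*H)/9 = -(-34)*H/9 = 34*H/9)
384*O(19) + 325 = 384*((34/9)*19) + 325 = 384*(646/9) + 325 = 82688/3 + 325 = 83663/3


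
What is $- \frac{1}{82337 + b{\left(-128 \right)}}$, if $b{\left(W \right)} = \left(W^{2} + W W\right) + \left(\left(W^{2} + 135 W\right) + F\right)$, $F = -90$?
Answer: $- \frac{1}{114119} \approx -8.7628 \cdot 10^{-6}$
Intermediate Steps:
$b{\left(W \right)} = -90 + 3 W^{2} + 135 W$ ($b{\left(W \right)} = \left(W^{2} + W W\right) - \left(90 - W^{2} - 135 W\right) = \left(W^{2} + W^{2}\right) + \left(-90 + W^{2} + 135 W\right) = 2 W^{2} + \left(-90 + W^{2} + 135 W\right) = -90 + 3 W^{2} + 135 W$)
$- \frac{1}{82337 + b{\left(-128 \right)}} = - \frac{1}{82337 + \left(-90 + 3 \left(-128\right)^{2} + 135 \left(-128\right)\right)} = - \frac{1}{82337 - -31782} = - \frac{1}{82337 + 31782} = - \frac{1}{114119}$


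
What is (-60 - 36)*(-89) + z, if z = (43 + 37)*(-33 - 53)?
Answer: 1664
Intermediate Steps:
z = -6880 (z = 80*(-86) = -6880)
(-60 - 36)*(-89) + z = (-60 - 36)*(-89) - 6880 = -96*(-89) - 6880 = 8544 - 6880 = 1664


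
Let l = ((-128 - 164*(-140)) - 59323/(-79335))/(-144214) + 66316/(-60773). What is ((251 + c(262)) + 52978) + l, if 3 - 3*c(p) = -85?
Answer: 37030562269570850971/695317122674370 ≈ 53257.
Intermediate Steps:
c(p) = 88/3 (c(p) = 1 - 1/3*(-85) = 1 + 85/3 = 88/3)
l = -868822194971279/695317122674370 (l = ((-128 + 22960) - 59323*(-1)/79335)*(-1/144214) + 66316*(-1/60773) = (22832 - 1*(-59323/79335))*(-1/144214) - 66316/60773 = (22832 + 59323/79335)*(-1/144214) - 66316/60773 = (1811436043/79335)*(-1/144214) - 66316/60773 = -1811436043/11441217690 - 66316/60773 = -868822194971279/695317122674370 ≈ -1.2495)
((251 + c(262)) + 52978) + l = ((251 + 88/3) + 52978) - 868822194971279/695317122674370 = (841/3 + 52978) - 868822194971279/695317122674370 = 159775/3 - 868822194971279/695317122674370 = 37030562269570850971/695317122674370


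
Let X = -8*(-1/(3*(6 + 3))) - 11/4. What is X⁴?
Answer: 4931550625/136048896 ≈ 36.248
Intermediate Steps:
X = -265/108 (X = -8/((-3*9)) - 11*¼ = -8/(-27) - 11/4 = -8*(-1/27) - 11/4 = 8/27 - 11/4 = -265/108 ≈ -2.4537)
X⁴ = (-265/108)⁴ = 4931550625/136048896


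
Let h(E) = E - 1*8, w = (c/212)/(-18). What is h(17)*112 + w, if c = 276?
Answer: 320521/318 ≈ 1007.9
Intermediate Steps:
w = -23/318 (w = (276/212)/(-18) = (276*(1/212))*(-1/18) = (69/53)*(-1/18) = -23/318 ≈ -0.072327)
h(E) = -8 + E (h(E) = E - 8 = -8 + E)
h(17)*112 + w = (-8 + 17)*112 - 23/318 = 9*112 - 23/318 = 1008 - 23/318 = 320521/318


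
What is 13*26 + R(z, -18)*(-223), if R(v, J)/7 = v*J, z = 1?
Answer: 28436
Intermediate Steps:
R(v, J) = 7*J*v (R(v, J) = 7*(v*J) = 7*(J*v) = 7*J*v)
13*26 + R(z, -18)*(-223) = 13*26 + (7*(-18)*1)*(-223) = 338 - 126*(-223) = 338 + 28098 = 28436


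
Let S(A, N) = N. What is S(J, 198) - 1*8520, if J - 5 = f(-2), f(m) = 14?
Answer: -8322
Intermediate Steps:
J = 19 (J = 5 + 14 = 19)
S(J, 198) - 1*8520 = 198 - 1*8520 = 198 - 8520 = -8322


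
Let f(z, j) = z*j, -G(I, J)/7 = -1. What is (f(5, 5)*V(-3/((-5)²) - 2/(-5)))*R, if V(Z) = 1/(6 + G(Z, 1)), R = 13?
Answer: 25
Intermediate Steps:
G(I, J) = 7 (G(I, J) = -7*(-1) = 7)
f(z, j) = j*z
V(Z) = 1/13 (V(Z) = 1/(6 + 7) = 1/13)
(f(5, 5)*V(-3/((-5)²) - 2/(-5)))*R = ((5*5)*(1/13))*13 = (25*(1/13))*13 = (25/13)*13 = 25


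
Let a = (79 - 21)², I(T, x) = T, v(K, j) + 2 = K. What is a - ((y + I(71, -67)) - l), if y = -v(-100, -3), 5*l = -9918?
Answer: 6037/5 ≈ 1207.4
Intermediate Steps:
l = -9918/5 (l = (⅕)*(-9918) = -9918/5 ≈ -1983.6)
v(K, j) = -2 + K
y = 102 (y = -(-2 - 100) = -1*(-102) = 102)
a = 3364 (a = 58² = 3364)
a - ((y + I(71, -67)) - l) = 3364 - ((102 + 71) - 1*(-9918/5)) = 3364 - (173 + 9918/5) = 3364 - 1*10783/5 = 3364 - 10783/5 = 6037/5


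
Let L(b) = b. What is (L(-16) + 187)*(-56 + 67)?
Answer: 1881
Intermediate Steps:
(L(-16) + 187)*(-56 + 67) = (-16 + 187)*(-56 + 67) = 171*11 = 1881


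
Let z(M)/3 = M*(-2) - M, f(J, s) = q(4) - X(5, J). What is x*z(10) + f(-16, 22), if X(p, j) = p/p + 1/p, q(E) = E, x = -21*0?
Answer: 14/5 ≈ 2.8000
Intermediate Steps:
x = 0
X(p, j) = 1 + 1/p
f(J, s) = 14/5 (f(J, s) = 4 - (1 + 5)/5 = 4 - 6/5 = 14/5)
z(M) = -9*M (z(M) = 3*(M*(-2) - M) = 3*(-2*M - M) = 3*(-3*M) = -9*M)
x*z(10) + f(-16, 22) = 0*(-9*10) + 14/5 = 0*(-90) + 14/5 = 0 + 14/5 = 14/5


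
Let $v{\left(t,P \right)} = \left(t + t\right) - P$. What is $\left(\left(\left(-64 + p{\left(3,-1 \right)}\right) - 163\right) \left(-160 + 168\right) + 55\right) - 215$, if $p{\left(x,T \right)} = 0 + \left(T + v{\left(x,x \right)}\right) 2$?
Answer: $-1944$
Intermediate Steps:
$v{\left(t,P \right)} = - P + 2 t$ ($v{\left(t,P \right)} = 2 t - P = - P + 2 t$)
$p{\left(x,T \right)} = 2 T + 2 x$ ($p{\left(x,T \right)} = 0 + \left(T + \left(- x + 2 x\right)\right) 2 = 0 + \left(T + x\right) 2 = 0 + \left(2 T + 2 x\right) = 2 T + 2 x$)
$\left(\left(\left(-64 + p{\left(3,-1 \right)}\right) - 163\right) \left(-160 + 168\right) + 55\right) - 215 = \left(\left(\left(-64 + \left(2 \left(-1\right) + 2 \cdot 3\right)\right) - 163\right) \left(-160 + 168\right) + 55\right) - 215 = \left(\left(\left(-64 + \left(-2 + 6\right)\right) - 163\right) 8 + 55\right) - 215 = \left(\left(\left(-64 + 4\right) - 163\right) 8 + 55\right) - 215 = \left(\left(-60 - 163\right) 8 + 55\right) - 215 = \left(\left(-223\right) 8 + 55\right) - 215 = \left(-1784 + 55\right) - 215 = -1729 - 215 = -1944$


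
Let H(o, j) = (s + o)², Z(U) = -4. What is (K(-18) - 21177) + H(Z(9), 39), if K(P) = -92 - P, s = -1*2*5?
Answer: -21055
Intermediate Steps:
s = -10 (s = -2*5 = -10)
H(o, j) = (-10 + o)²
(K(-18) - 21177) + H(Z(9), 39) = ((-92 - 1*(-18)) - 21177) + (-10 - 4)² = ((-92 + 18) - 21177) + (-14)² = (-74 - 21177) + 196 = -21251 + 196 = -21055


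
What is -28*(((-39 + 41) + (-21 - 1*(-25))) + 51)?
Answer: -1596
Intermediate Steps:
-28*(((-39 + 41) + (-21 - 1*(-25))) + 51) = -28*((2 + (-21 + 25)) + 51) = -28*((2 + 4) + 51) = -28*(6 + 51) = -28*57 = -1596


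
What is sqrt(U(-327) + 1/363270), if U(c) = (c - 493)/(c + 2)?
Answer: sqrt(56269977005190)/4722510 ≈ 1.5884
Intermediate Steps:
U(c) = (-493 + c)/(2 + c)
sqrt(U(-327) + 1/363270) = sqrt((-493 - 327)/(2 - 327) + 1/363270) = sqrt(-820/(-325) + 1/363270) = sqrt(-1/325*(-820) + 1/363270) = sqrt(164/65 + 1/363270) = sqrt(11915269/4722510) = sqrt(56269977005190)/4722510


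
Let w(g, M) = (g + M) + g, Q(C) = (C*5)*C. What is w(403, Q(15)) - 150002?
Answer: -148071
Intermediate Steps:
Q(C) = 5*C² (Q(C) = (5*C)*C = 5*C²)
w(g, M) = M + 2*g (w(g, M) = (M + g) + g = M + 2*g)
w(403, Q(15)) - 150002 = (5*15² + 2*403) - 150002 = (5*225 + 806) - 150002 = (1125 + 806) - 150002 = 1931 - 150002 = -148071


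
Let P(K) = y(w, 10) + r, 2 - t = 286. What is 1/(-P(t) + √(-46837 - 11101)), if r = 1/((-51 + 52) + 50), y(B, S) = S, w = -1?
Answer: -26061/150957859 - 2601*I*√57938/150957859 ≈ -0.00017264 - 0.0041473*I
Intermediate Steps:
t = -284 (t = 2 - 1*286 = 2 - 286 = -284)
r = 1/51 (r = 1/(1 + 50) = 1/51 ≈ 0.019608)
P(K) = 511/51 (P(K) = 10 + 1/51 = 511/51)
1/(-P(t) + √(-46837 - 11101)) = 1/(-1*511/51 + √(-46837 - 11101)) = 1/(-511/51 + √(-57938)) = 1/(-511/51 + I*√57938)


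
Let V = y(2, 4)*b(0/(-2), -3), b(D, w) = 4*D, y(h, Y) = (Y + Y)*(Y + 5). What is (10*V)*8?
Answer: 0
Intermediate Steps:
y(h, Y) = 2*Y*(5 + Y) (y(h, Y) = (2*Y)*(5 + Y) = 2*Y*(5 + Y))
V = 0 (V = (2*4*(5 + 4))*(4*(0/(-2))) = (2*4*9)*(4*(0*(-½))) = 72*(4*0) = 72*0 = 0)
(10*V)*8 = (10*0)*8 = 0*8 = 0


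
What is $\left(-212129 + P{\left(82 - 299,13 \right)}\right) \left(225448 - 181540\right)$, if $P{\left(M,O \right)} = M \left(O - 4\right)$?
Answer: $-9399912456$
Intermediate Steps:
$P{\left(M,O \right)} = M \left(-4 + O\right)$
$\left(-212129 + P{\left(82 - 299,13 \right)}\right) \left(225448 - 181540\right) = \left(-212129 + \left(82 - 299\right) \left(-4 + 13\right)\right) \left(225448 - 181540\right) = \left(-212129 - 1953\right) 43908 = \left(-214082\right) 43908 = -9399912456$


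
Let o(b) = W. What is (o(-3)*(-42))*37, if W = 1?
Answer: -1554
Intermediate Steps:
o(b) = 1
(o(-3)*(-42))*37 = (1*(-42))*37 = -42*37 = -1554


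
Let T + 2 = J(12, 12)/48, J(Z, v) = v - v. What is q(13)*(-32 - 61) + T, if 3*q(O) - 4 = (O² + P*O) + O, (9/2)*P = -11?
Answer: -43046/9 ≈ -4782.9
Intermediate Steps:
P = -22/9 (P = (2/9)*(-11) = -22/9 ≈ -2.4444)
q(O) = 4/3 - 13*O/27 + O²/3 (q(O) = 4/3 + ((O² - 22*O/9) + O)/3 = 4/3 + (O² - 13*O/9)/3 = 4/3 + (-13*O/27 + O²/3) = 4/3 - 13*O/27 + O²/3)
J(Z, v) = 0
T = -2 (T = -2 + 0/48 = -2 + 0*(1/48) = -2 + 0 = -2)
q(13)*(-32 - 61) + T = (4/3 - 13/27*13 + (⅓)*13²)*(-32 - 61) - 2 = (4/3 - 169/27 + (⅓)*169)*(-93) - 2 = (4/3 - 169/27 + 169/3)*(-93) - 2 = (1388/27)*(-93) - 2 = -43028/9 - 2 = -43046/9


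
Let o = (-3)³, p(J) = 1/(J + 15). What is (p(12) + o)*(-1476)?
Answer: 119392/3 ≈ 39797.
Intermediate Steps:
p(J) = 1/(15 + J)
o = -27
(p(12) + o)*(-1476) = (1/(15 + 12) - 27)*(-1476) = (1/27 - 27)*(-1476) = -728/27*(-1476) = 119392/3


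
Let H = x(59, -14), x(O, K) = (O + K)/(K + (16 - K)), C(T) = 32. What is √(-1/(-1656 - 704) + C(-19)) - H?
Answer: -45/16 + √44557390/1180 ≈ 2.8444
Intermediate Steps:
x(O, K) = K/16 + O/16 (x(O, K) = (K + O)/16 = (K + O)*(1/16) = K/16 + O/16)
H = 45/16 (H = (1/16)*(-14) + (1/16)*59 = -7/8 + 59/16 = 45/16 ≈ 2.8125)
√(-1/(-1656 - 704) + C(-19)) - H = √(-1/(-1656 - 704) + 32) - 1*45/16 = √(-1/(-2360) + 32) - 45/16 = √(-1*(-1/2360) + 32) - 45/16 = √(1/2360 + 32) - 45/16 = √(75521/2360) - 45/16 = √44557390/1180 - 45/16 = -45/16 + √44557390/1180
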